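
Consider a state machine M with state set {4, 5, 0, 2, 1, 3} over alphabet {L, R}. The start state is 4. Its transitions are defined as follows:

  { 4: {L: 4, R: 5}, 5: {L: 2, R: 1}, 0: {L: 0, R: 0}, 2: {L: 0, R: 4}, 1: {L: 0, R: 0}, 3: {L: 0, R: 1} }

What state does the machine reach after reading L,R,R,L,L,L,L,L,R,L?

start at 4
read 'L': 4 → 4
read 'R': 4 → 5
read 'R': 5 → 1
read 'L': 1 → 0
read 'L': 0 → 0
read 'L': 0 → 0
read 'L': 0 → 0
read 'L': 0 → 0
read 'R': 0 → 0
read 'L': 0 → 0

0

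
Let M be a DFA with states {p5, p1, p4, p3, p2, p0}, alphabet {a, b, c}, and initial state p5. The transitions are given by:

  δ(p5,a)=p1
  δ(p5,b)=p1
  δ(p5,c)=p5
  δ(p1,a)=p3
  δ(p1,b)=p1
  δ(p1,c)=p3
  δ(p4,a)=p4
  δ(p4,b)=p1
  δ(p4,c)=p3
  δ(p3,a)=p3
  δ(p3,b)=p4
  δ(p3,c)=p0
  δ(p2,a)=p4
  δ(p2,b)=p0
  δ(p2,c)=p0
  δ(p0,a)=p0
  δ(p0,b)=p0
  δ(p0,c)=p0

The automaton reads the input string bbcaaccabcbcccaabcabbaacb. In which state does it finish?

p0

Trace: p5 -b-> p1 -b-> p1 -c-> p3 -a-> p3 -a-> p3 -c-> p0 -c-> p0 -a-> p0 -b-> p0 -c-> p0 -b-> p0 -c-> p0 -c-> p0 -c-> p0 -a-> p0 -a-> p0 -b-> p0 -c-> p0 -a-> p0 -b-> p0 -b-> p0 -a-> p0 -a-> p0 -c-> p0 -b-> p0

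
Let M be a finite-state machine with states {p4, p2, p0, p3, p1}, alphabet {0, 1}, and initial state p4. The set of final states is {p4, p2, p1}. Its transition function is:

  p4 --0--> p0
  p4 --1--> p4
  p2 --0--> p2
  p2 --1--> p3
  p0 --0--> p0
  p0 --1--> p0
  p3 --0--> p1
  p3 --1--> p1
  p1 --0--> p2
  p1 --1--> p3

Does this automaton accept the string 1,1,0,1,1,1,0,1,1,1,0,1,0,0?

No

Trace: p4 -1-> p4 -1-> p4 -0-> p0 -1-> p0 -1-> p0 -1-> p0 -0-> p0 -1-> p0 -1-> p0 -1-> p0 -0-> p0 -1-> p0 -0-> p0 -0-> p0
End state p0 is not accepting.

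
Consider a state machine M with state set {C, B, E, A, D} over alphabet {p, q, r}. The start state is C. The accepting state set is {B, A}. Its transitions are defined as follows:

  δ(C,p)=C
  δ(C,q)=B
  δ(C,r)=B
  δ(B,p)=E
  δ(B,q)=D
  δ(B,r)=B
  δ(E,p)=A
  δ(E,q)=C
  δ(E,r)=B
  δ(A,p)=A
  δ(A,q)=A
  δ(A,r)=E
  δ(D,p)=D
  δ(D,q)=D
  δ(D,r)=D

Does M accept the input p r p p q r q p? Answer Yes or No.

C → C → B → E → A → A → E → C → C
End state C is not accepting.

No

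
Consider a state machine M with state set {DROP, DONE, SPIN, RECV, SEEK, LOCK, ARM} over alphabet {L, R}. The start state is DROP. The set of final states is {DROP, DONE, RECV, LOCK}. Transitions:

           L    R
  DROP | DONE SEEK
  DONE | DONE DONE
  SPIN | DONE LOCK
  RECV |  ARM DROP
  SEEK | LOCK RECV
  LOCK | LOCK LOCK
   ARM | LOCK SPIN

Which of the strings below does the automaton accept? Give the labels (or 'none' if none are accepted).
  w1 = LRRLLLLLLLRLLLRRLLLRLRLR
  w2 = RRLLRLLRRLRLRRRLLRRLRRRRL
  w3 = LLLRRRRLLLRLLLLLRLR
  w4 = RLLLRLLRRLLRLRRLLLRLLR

w1, w2, w3, w4

w1:
  start at DROP
  read 'L': DROP → DONE
  read 'R': DONE → DONE
  read 'R': DONE → DONE
  read 'L': DONE → DONE
  read 'L': DONE → DONE
  read 'L': DONE → DONE
  read 'L': DONE → DONE
  read 'L': DONE → DONE
  read 'L': DONE → DONE
  read 'L': DONE → DONE
  read 'R': DONE → DONE
  read 'L': DONE → DONE
  read 'L': DONE → DONE
  read 'L': DONE → DONE
  read 'R': DONE → DONE
  read 'R': DONE → DONE
  read 'L': DONE → DONE
  read 'L': DONE → DONE
  read 'L': DONE → DONE
  read 'R': DONE → DONE
  read 'L': DONE → DONE
  read 'R': DONE → DONE
  read 'L': DONE → DONE
  read 'R': DONE → DONE
  end DONE, accepted
w2:
  start at DROP
  read 'R': DROP → SEEK
  read 'R': SEEK → RECV
  read 'L': RECV → ARM
  read 'L': ARM → LOCK
  read 'R': LOCK → LOCK
  read 'L': LOCK → LOCK
  read 'L': LOCK → LOCK
  read 'R': LOCK → LOCK
  read 'R': LOCK → LOCK
  read 'L': LOCK → LOCK
  read 'R': LOCK → LOCK
  read 'L': LOCK → LOCK
  read 'R': LOCK → LOCK
  read 'R': LOCK → LOCK
  read 'R': LOCK → LOCK
  read 'L': LOCK → LOCK
  read 'L': LOCK → LOCK
  read 'R': LOCK → LOCK
  read 'R': LOCK → LOCK
  read 'L': LOCK → LOCK
  read 'R': LOCK → LOCK
  read 'R': LOCK → LOCK
  read 'R': LOCK → LOCK
  read 'R': LOCK → LOCK
  read 'L': LOCK → LOCK
  end LOCK, accepted
w3:
  start at DROP
  read 'L': DROP → DONE
  read 'L': DONE → DONE
  read 'L': DONE → DONE
  read 'R': DONE → DONE
  read 'R': DONE → DONE
  read 'R': DONE → DONE
  read 'R': DONE → DONE
  read 'L': DONE → DONE
  read 'L': DONE → DONE
  read 'L': DONE → DONE
  read 'R': DONE → DONE
  read 'L': DONE → DONE
  read 'L': DONE → DONE
  read 'L': DONE → DONE
  read 'L': DONE → DONE
  read 'L': DONE → DONE
  read 'R': DONE → DONE
  read 'L': DONE → DONE
  read 'R': DONE → DONE
  end DONE, accepted
w4:
  start at DROP
  read 'R': DROP → SEEK
  read 'L': SEEK → LOCK
  read 'L': LOCK → LOCK
  read 'L': LOCK → LOCK
  read 'R': LOCK → LOCK
  read 'L': LOCK → LOCK
  read 'L': LOCK → LOCK
  read 'R': LOCK → LOCK
  read 'R': LOCK → LOCK
  read 'L': LOCK → LOCK
  read 'L': LOCK → LOCK
  read 'R': LOCK → LOCK
  read 'L': LOCK → LOCK
  read 'R': LOCK → LOCK
  read 'R': LOCK → LOCK
  read 'L': LOCK → LOCK
  read 'L': LOCK → LOCK
  read 'L': LOCK → LOCK
  read 'R': LOCK → LOCK
  read 'L': LOCK → LOCK
  read 'L': LOCK → LOCK
  read 'R': LOCK → LOCK
  end LOCK, accepted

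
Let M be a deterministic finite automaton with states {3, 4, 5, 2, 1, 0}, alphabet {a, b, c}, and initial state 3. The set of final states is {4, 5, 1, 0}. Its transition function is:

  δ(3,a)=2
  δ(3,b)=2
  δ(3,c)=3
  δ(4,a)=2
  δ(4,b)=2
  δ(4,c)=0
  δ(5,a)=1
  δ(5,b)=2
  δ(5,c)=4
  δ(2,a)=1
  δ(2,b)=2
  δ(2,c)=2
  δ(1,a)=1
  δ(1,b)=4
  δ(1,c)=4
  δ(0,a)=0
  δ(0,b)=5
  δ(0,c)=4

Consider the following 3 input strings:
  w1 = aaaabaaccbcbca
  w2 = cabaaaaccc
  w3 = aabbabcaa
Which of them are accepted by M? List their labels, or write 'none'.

w1, w2, w3

w1:
  start at 3
  read 'a': 3 → 2
  read 'a': 2 → 1
  read 'a': 1 → 1
  read 'a': 1 → 1
  read 'b': 1 → 4
  read 'a': 4 → 2
  read 'a': 2 → 1
  read 'c': 1 → 4
  read 'c': 4 → 0
  read 'b': 0 → 5
  read 'c': 5 → 4
  read 'b': 4 → 2
  read 'c': 2 → 2
  read 'a': 2 → 1
  end 1, accepted
w2:
  start at 3
  read 'c': 3 → 3
  read 'a': 3 → 2
  read 'b': 2 → 2
  read 'a': 2 → 1
  read 'a': 1 → 1
  read 'a': 1 → 1
  read 'a': 1 → 1
  read 'c': 1 → 4
  read 'c': 4 → 0
  read 'c': 0 → 4
  end 4, accepted
w3:
  start at 3
  read 'a': 3 → 2
  read 'a': 2 → 1
  read 'b': 1 → 4
  read 'b': 4 → 2
  read 'a': 2 → 1
  read 'b': 1 → 4
  read 'c': 4 → 0
  read 'a': 0 → 0
  read 'a': 0 → 0
  end 0, accepted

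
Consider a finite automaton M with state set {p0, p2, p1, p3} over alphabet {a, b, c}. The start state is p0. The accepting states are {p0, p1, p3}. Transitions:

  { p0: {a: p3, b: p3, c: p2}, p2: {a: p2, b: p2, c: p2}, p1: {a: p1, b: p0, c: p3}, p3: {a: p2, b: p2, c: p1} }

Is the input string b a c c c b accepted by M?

No

Trace: p0 -b-> p3 -a-> p2 -c-> p2 -c-> p2 -c-> p2 -b-> p2
End state p2 is not accepting.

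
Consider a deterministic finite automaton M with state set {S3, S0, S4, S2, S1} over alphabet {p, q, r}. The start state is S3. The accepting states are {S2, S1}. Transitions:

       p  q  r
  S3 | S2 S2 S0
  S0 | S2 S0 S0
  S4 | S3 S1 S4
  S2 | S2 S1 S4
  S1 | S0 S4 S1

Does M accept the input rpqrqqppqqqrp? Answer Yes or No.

Trace: S3 -r-> S0 -p-> S2 -q-> S1 -r-> S1 -q-> S4 -q-> S1 -p-> S0 -p-> S2 -q-> S1 -q-> S4 -q-> S1 -r-> S1 -p-> S0
End state S0 is not accepting.

No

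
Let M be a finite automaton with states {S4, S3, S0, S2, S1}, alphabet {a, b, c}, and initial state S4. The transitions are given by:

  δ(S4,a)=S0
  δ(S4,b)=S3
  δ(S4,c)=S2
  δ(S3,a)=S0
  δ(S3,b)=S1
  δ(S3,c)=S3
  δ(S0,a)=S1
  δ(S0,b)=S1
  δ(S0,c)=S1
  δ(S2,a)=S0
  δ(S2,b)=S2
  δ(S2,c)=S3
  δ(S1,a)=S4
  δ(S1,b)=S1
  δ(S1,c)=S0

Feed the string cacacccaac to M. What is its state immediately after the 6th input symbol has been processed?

Trace: S4 -c-> S2 -a-> S0 -c-> S1 -a-> S4 -c-> S2 -c-> S3
After 6 symbols: S3.

S3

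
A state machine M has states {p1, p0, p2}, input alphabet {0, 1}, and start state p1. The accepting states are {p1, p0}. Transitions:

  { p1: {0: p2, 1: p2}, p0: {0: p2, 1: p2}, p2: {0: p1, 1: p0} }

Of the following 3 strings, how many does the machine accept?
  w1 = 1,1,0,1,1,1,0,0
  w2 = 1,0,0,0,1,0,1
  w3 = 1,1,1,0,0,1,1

1

w1: p1 → p2 → p0 → p2 → p0 → p2 → p0 → p2 → p1  → end p1, accepted
w2: p1 → p2 → p1 → p2 → p1 → p2 → p1 → p2  → end p2, rejected
w3: p1 → p2 → p0 → p2 → p1 → p2 → p0 → p2  → end p2, rejected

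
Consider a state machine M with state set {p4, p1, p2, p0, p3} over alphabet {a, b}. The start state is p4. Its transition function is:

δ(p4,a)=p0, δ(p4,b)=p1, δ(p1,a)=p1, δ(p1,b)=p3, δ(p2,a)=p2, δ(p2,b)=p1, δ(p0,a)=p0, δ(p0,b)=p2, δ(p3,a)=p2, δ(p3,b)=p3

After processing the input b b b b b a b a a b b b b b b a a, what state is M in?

p4 → p1 → p3 → p3 → p3 → p3 → p2 → p1 → p1 → p1 → p3 → p3 → p3 → p3 → p3 → p3 → p2 → p2

p2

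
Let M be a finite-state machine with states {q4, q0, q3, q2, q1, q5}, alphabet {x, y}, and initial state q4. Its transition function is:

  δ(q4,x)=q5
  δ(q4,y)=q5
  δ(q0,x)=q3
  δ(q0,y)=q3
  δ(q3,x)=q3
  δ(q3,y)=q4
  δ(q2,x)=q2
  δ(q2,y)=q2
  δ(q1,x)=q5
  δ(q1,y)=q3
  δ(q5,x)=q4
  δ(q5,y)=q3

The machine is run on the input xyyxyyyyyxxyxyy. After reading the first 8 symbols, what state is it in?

q3

Trace: q4 -x-> q5 -y-> q3 -y-> q4 -x-> q5 -y-> q3 -y-> q4 -y-> q5 -y-> q3
After 8 symbols: q3.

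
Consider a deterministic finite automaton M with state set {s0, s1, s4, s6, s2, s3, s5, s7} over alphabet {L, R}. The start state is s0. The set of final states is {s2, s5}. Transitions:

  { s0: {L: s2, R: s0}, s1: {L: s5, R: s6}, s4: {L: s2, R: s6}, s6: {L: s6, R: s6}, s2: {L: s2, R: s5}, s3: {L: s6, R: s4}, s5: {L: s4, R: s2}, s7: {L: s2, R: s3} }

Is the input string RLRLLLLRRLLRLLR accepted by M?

Yes

s0 → s0 → s2 → s5 → s4 → s2 → s2 → s2 → s5 → s2 → s2 → s2 → s5 → s4 → s2 → s5
End state s5 is accepting.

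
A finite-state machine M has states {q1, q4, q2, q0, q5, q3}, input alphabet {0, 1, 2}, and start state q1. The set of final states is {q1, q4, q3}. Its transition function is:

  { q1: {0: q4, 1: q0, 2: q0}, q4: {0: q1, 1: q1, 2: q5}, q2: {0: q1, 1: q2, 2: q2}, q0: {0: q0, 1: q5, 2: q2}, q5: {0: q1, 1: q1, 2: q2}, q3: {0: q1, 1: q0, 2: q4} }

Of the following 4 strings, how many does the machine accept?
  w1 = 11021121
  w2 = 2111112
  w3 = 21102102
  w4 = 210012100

1

w1:
  start at q1
  read '1': q1 → q0
  read '1': q0 → q5
  read '0': q5 → q1
  read '2': q1 → q0
  read '1': q0 → q5
  read '1': q5 → q1
  read '2': q1 → q0
  read '1': q0 → q5
  end q5, rejected
w2:
  start at q1
  read '2': q1 → q0
  read '1': q0 → q5
  read '1': q5 → q1
  read '1': q1 → q0
  read '1': q0 → q5
  read '1': q5 → q1
  read '2': q1 → q0
  end q0, rejected
w3:
  start at q1
  read '2': q1 → q0
  read '1': q0 → q5
  read '1': q5 → q1
  read '0': q1 → q4
  read '2': q4 → q5
  read '1': q5 → q1
  read '0': q1 → q4
  read '2': q4 → q5
  end q5, rejected
w4:
  start at q1
  read '2': q1 → q0
  read '1': q0 → q5
  read '0': q5 → q1
  read '0': q1 → q4
  read '1': q4 → q1
  read '2': q1 → q0
  read '1': q0 → q5
  read '0': q5 → q1
  read '0': q1 → q4
  end q4, accepted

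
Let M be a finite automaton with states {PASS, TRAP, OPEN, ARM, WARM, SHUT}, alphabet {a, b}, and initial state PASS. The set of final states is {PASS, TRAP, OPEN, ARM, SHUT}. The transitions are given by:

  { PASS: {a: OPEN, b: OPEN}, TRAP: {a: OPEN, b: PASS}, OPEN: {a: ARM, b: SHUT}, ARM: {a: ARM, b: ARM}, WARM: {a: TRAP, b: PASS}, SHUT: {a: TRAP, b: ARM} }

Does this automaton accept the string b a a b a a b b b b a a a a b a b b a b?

Yes

Trace: PASS -b-> OPEN -a-> ARM -a-> ARM -b-> ARM -a-> ARM -a-> ARM -b-> ARM -b-> ARM -b-> ARM -b-> ARM -a-> ARM -a-> ARM -a-> ARM -a-> ARM -b-> ARM -a-> ARM -b-> ARM -b-> ARM -a-> ARM -b-> ARM
End state ARM is accepting.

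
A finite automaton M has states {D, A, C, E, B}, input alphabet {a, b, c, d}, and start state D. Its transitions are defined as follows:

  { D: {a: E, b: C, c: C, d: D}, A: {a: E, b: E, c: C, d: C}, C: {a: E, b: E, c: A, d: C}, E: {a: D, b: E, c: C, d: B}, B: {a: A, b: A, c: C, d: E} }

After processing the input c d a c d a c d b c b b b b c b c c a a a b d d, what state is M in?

D → C → C → E → C → C → E → C → C → E → C → E → E → E → E → C → E → C → A → E → D → E → E → B → E

E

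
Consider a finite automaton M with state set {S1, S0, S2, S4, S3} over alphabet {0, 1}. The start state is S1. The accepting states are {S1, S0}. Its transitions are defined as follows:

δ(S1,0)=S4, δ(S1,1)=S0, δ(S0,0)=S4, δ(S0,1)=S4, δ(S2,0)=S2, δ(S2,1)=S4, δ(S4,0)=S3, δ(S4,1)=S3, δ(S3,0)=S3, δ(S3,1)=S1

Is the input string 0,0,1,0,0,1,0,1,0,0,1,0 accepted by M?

Trace: S1 -0-> S4 -0-> S3 -1-> S1 -0-> S4 -0-> S3 -1-> S1 -0-> S4 -1-> S3 -0-> S3 -0-> S3 -1-> S1 -0-> S4
End state S4 is not accepting.

No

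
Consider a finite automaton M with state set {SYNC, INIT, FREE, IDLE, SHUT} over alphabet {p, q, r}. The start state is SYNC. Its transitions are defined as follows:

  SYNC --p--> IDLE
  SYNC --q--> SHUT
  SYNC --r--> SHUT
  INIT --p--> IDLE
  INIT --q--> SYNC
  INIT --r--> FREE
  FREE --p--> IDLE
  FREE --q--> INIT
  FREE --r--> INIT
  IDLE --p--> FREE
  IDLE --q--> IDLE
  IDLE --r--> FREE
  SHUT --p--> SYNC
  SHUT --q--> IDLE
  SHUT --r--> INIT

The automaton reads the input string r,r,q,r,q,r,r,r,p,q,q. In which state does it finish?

start at SYNC
read 'r': SYNC → SHUT
read 'r': SHUT → INIT
read 'q': INIT → SYNC
read 'r': SYNC → SHUT
read 'q': SHUT → IDLE
read 'r': IDLE → FREE
read 'r': FREE → INIT
read 'r': INIT → FREE
read 'p': FREE → IDLE
read 'q': IDLE → IDLE
read 'q': IDLE → IDLE

IDLE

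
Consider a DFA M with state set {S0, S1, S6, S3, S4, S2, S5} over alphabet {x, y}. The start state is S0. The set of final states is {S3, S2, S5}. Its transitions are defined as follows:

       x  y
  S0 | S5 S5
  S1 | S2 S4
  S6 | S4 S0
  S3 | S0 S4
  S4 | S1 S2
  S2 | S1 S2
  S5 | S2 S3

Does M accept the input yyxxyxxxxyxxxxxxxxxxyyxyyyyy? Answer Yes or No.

Yes

S0 → S5 → S3 → S0 → S5 → S3 → S0 → S5 → S2 → S1 → S4 → S1 → S2 → S1 → S2 → S1 → S2 → S1 → S2 → S1 → S2 → S2 → S2 → S1 → S4 → S2 → S2 → S2 → S2
End state S2 is accepting.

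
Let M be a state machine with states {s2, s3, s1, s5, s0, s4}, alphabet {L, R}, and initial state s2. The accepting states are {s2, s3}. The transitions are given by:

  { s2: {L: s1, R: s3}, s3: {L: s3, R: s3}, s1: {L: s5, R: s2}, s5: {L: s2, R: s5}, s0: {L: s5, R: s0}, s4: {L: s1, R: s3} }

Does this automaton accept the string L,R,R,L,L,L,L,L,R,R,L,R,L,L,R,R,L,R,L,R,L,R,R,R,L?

Yes

s2 → s1 → s2 → s3 → s3 → s3 → s3 → s3 → s3 → s3 → s3 → s3 → s3 → s3 → s3 → s3 → s3 → s3 → s3 → s3 → s3 → s3 → s3 → s3 → s3 → s3
End state s3 is accepting.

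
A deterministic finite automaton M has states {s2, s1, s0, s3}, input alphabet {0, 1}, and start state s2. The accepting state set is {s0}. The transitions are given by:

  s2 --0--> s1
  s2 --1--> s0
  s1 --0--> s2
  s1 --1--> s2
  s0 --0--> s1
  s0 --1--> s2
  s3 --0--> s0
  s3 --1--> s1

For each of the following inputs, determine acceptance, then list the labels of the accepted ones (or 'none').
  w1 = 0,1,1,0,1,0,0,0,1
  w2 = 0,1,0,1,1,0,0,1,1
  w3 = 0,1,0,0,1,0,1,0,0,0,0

w1: s2 → s1 → s2 → s0 → s1 → s2 → s1 → s2 → s1 → s2  → end s2, rejected
w2: s2 → s1 → s2 → s1 → s2 → s0 → s1 → s2 → s0 → s2  → end s2, rejected
w3: s2 → s1 → s2 → s1 → s2 → s0 → s1 → s2 → s1 → s2 → s1 → s2  → end s2, rejected

none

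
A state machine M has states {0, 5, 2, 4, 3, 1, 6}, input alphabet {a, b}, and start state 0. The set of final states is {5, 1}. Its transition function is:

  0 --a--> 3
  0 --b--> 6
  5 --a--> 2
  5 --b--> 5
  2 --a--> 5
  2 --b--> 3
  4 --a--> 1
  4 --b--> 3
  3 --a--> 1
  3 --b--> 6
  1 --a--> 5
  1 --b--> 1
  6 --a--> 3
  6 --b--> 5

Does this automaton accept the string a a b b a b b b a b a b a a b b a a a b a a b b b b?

Yes

Trace: 0 -a-> 3 -a-> 1 -b-> 1 -b-> 1 -a-> 5 -b-> 5 -b-> 5 -b-> 5 -a-> 2 -b-> 3 -a-> 1 -b-> 1 -a-> 5 -a-> 2 -b-> 3 -b-> 6 -a-> 3 -a-> 1 -a-> 5 -b-> 5 -a-> 2 -a-> 5 -b-> 5 -b-> 5 -b-> 5 -b-> 5
End state 5 is accepting.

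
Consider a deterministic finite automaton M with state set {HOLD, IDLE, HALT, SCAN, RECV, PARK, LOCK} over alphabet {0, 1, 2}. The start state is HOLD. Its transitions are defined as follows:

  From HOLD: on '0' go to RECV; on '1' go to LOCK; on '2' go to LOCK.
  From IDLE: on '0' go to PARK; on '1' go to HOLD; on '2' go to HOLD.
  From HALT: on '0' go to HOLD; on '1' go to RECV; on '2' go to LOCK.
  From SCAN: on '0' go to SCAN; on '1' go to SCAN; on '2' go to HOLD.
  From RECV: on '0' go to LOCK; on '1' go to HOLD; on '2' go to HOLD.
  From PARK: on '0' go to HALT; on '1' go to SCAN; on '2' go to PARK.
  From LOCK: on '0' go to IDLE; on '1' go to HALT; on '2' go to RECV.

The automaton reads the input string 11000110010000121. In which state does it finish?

LOCK

HOLD → LOCK → HALT → HOLD → RECV → LOCK → HALT → RECV → LOCK → IDLE → HOLD → RECV → LOCK → IDLE → PARK → SCAN → HOLD → LOCK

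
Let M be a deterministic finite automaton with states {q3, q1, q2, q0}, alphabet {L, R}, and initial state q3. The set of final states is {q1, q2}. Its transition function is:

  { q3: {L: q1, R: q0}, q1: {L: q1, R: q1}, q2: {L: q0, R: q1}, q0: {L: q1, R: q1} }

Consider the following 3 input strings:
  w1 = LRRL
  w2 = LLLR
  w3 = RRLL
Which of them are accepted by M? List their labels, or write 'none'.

w1:
  start at q3
  read 'L': q3 → q1
  read 'R': q1 → q1
  read 'R': q1 → q1
  read 'L': q1 → q1
  end q1, accepted
w2:
  start at q3
  read 'L': q3 → q1
  read 'L': q1 → q1
  read 'L': q1 → q1
  read 'R': q1 → q1
  end q1, accepted
w3:
  start at q3
  read 'R': q3 → q0
  read 'R': q0 → q1
  read 'L': q1 → q1
  read 'L': q1 → q1
  end q1, accepted

w1, w2, w3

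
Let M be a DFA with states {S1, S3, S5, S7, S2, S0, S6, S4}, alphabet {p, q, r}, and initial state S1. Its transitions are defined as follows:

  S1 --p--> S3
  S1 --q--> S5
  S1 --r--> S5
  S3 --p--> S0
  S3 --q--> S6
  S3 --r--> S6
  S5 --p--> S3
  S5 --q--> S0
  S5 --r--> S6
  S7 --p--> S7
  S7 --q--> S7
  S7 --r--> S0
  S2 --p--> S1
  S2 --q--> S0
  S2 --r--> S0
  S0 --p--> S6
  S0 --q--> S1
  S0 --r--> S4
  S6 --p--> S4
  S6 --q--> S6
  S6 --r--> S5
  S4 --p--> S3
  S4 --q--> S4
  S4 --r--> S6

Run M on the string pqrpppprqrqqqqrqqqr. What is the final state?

start at S1
read 'p': S1 → S3
read 'q': S3 → S6
read 'r': S6 → S5
read 'p': S5 → S3
read 'p': S3 → S0
read 'p': S0 → S6
read 'p': S6 → S4
read 'r': S4 → S6
read 'q': S6 → S6
read 'r': S6 → S5
read 'q': S5 → S0
read 'q': S0 → S1
read 'q': S1 → S5
read 'q': S5 → S0
read 'r': S0 → S4
read 'q': S4 → S4
read 'q': S4 → S4
read 'q': S4 → S4
read 'r': S4 → S6

S6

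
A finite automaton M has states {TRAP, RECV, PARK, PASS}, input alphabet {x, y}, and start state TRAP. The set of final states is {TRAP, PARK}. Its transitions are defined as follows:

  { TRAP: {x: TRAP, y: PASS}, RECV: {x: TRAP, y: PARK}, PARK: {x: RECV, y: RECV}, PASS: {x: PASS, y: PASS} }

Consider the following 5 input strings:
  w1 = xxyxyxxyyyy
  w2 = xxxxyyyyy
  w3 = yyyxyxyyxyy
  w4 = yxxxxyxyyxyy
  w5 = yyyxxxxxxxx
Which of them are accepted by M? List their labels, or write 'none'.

none

w1:
  start at TRAP
  read 'x': TRAP → TRAP
  read 'x': TRAP → TRAP
  read 'y': TRAP → PASS
  read 'x': PASS → PASS
  read 'y': PASS → PASS
  read 'x': PASS → PASS
  read 'x': PASS → PASS
  read 'y': PASS → PASS
  read 'y': PASS → PASS
  read 'y': PASS → PASS
  read 'y': PASS → PASS
  end PASS, rejected
w2:
  start at TRAP
  read 'x': TRAP → TRAP
  read 'x': TRAP → TRAP
  read 'x': TRAP → TRAP
  read 'x': TRAP → TRAP
  read 'y': TRAP → PASS
  read 'y': PASS → PASS
  read 'y': PASS → PASS
  read 'y': PASS → PASS
  read 'y': PASS → PASS
  end PASS, rejected
w3:
  start at TRAP
  read 'y': TRAP → PASS
  read 'y': PASS → PASS
  read 'y': PASS → PASS
  read 'x': PASS → PASS
  read 'y': PASS → PASS
  read 'x': PASS → PASS
  read 'y': PASS → PASS
  read 'y': PASS → PASS
  read 'x': PASS → PASS
  read 'y': PASS → PASS
  read 'y': PASS → PASS
  end PASS, rejected
w4:
  start at TRAP
  read 'y': TRAP → PASS
  read 'x': PASS → PASS
  read 'x': PASS → PASS
  read 'x': PASS → PASS
  read 'x': PASS → PASS
  read 'y': PASS → PASS
  read 'x': PASS → PASS
  read 'y': PASS → PASS
  read 'y': PASS → PASS
  read 'x': PASS → PASS
  read 'y': PASS → PASS
  read 'y': PASS → PASS
  end PASS, rejected
w5:
  start at TRAP
  read 'y': TRAP → PASS
  read 'y': PASS → PASS
  read 'y': PASS → PASS
  read 'x': PASS → PASS
  read 'x': PASS → PASS
  read 'x': PASS → PASS
  read 'x': PASS → PASS
  read 'x': PASS → PASS
  read 'x': PASS → PASS
  read 'x': PASS → PASS
  read 'x': PASS → PASS
  end PASS, rejected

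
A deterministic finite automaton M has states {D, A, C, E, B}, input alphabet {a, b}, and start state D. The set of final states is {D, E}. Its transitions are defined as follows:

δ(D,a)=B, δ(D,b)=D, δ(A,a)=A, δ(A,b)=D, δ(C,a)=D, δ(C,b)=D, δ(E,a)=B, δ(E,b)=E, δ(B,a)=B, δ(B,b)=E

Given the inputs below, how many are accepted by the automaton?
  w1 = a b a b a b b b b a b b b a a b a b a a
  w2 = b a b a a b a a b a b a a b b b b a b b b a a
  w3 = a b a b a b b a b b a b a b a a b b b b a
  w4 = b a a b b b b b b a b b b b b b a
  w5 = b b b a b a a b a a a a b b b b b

1

w1:
  start at D
  read 'a': D → B
  read 'b': B → E
  read 'a': E → B
  read 'b': B → E
  read 'a': E → B
  read 'b': B → E
  read 'b': E → E
  read 'b': E → E
  read 'b': E → E
  read 'a': E → B
  read 'b': B → E
  read 'b': E → E
  read 'b': E → E
  read 'a': E → B
  read 'a': B → B
  read 'b': B → E
  read 'a': E → B
  read 'b': B → E
  read 'a': E → B
  read 'a': B → B
  end B, rejected
w2:
  start at D
  read 'b': D → D
  read 'a': D → B
  read 'b': B → E
  read 'a': E → B
  read 'a': B → B
  read 'b': B → E
  read 'a': E → B
  read 'a': B → B
  read 'b': B → E
  read 'a': E → B
  read 'b': B → E
  read 'a': E → B
  read 'a': B → B
  read 'b': B → E
  read 'b': E → E
  read 'b': E → E
  read 'b': E → E
  read 'a': E → B
  read 'b': B → E
  read 'b': E → E
  read 'b': E → E
  read 'a': E → B
  read 'a': B → B
  end B, rejected
w3:
  start at D
  read 'a': D → B
  read 'b': B → E
  read 'a': E → B
  read 'b': B → E
  read 'a': E → B
  read 'b': B → E
  read 'b': E → E
  read 'a': E → B
  read 'b': B → E
  read 'b': E → E
  read 'a': E → B
  read 'b': B → E
  read 'a': E → B
  read 'b': B → E
  read 'a': E → B
  read 'a': B → B
  read 'b': B → E
  read 'b': E → E
  read 'b': E → E
  read 'b': E → E
  read 'a': E → B
  end B, rejected
w4:
  start at D
  read 'b': D → D
  read 'a': D → B
  read 'a': B → B
  read 'b': B → E
  read 'b': E → E
  read 'b': E → E
  read 'b': E → E
  read 'b': E → E
  read 'b': E → E
  read 'a': E → B
  read 'b': B → E
  read 'b': E → E
  read 'b': E → E
  read 'b': E → E
  read 'b': E → E
  read 'b': E → E
  read 'a': E → B
  end B, rejected
w5:
  start at D
  read 'b': D → D
  read 'b': D → D
  read 'b': D → D
  read 'a': D → B
  read 'b': B → E
  read 'a': E → B
  read 'a': B → B
  read 'b': B → E
  read 'a': E → B
  read 'a': B → B
  read 'a': B → B
  read 'a': B → B
  read 'b': B → E
  read 'b': E → E
  read 'b': E → E
  read 'b': E → E
  read 'b': E → E
  end E, accepted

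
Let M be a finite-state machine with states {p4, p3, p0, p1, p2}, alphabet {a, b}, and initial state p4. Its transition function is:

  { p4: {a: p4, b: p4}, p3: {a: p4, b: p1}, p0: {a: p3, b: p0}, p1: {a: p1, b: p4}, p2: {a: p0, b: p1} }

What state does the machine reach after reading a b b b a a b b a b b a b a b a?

p4 → p4 → p4 → p4 → p4 → p4 → p4 → p4 → p4 → p4 → p4 → p4 → p4 → p4 → p4 → p4 → p4

p4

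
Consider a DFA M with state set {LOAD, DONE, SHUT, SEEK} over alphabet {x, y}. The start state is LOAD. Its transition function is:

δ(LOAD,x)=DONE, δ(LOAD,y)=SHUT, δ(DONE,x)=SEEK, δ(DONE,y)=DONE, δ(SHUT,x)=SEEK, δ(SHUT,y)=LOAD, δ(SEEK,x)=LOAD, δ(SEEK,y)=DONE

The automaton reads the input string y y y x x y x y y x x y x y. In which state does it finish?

DONE

LOAD → SHUT → LOAD → SHUT → SEEK → LOAD → SHUT → SEEK → DONE → DONE → SEEK → LOAD → SHUT → SEEK → DONE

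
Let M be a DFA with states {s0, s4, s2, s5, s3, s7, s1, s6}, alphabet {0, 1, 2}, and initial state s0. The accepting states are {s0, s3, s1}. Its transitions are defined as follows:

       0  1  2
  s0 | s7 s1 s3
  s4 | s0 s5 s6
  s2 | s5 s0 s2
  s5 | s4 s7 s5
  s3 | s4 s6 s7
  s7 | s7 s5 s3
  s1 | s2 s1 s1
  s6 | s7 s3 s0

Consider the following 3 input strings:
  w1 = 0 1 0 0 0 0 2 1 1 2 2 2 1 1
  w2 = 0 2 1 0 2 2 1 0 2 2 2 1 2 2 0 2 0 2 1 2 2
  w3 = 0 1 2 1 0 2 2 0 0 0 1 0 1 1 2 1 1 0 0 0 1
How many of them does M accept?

w1: Trace: s0 -0-> s7 -1-> s5 -0-> s4 -0-> s0 -0-> s7 -0-> s7 -2-> s3 -1-> s6 -1-> s3 -2-> s7 -2-> s3 -2-> s7 -1-> s5 -1-> s7  → end s7, rejected
w2: Trace: s0 -0-> s7 -2-> s3 -1-> s6 -0-> s7 -2-> s3 -2-> s7 -1-> s5 -0-> s4 -2-> s6 -2-> s0 -2-> s3 -1-> s6 -2-> s0 -2-> s3 -0-> s4 -2-> s6 -0-> s7 -2-> s3 -1-> s6 -2-> s0 -2-> s3  → end s3, accepted
w3: Trace: s0 -0-> s7 -1-> s5 -2-> s5 -1-> s7 -0-> s7 -2-> s3 -2-> s7 -0-> s7 -0-> s7 -0-> s7 -1-> s5 -0-> s4 -1-> s5 -1-> s7 -2-> s3 -1-> s6 -1-> s3 -0-> s4 -0-> s0 -0-> s7 -1-> s5  → end s5, rejected

1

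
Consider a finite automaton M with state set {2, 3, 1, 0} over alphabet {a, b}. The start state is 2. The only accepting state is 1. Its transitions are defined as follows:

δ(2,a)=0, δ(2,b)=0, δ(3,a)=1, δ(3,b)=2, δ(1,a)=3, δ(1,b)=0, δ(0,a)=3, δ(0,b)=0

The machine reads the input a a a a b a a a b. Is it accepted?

No

Trace: 2 -a-> 0 -a-> 3 -a-> 1 -a-> 3 -b-> 2 -a-> 0 -a-> 3 -a-> 1 -b-> 0
End state 0 is not accepting.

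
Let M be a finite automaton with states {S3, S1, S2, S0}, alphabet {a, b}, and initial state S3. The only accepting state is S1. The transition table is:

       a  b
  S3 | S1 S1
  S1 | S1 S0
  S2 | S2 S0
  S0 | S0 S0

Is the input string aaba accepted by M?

S3 → S1 → S1 → S0 → S0
End state S0 is not accepting.

No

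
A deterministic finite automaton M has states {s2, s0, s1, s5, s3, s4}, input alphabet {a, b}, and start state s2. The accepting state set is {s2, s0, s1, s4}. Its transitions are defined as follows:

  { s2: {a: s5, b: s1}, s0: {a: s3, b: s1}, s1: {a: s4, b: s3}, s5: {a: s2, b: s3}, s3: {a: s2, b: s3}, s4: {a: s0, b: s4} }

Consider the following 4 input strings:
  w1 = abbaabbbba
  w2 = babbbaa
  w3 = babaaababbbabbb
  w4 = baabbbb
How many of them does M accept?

w1: s2 → s5 → s3 → s3 → s2 → s5 → s3 → s3 → s3 → s3 → s2  → end s2, accepted
w2: s2 → s1 → s4 → s4 → s4 → s4 → s0 → s3  → end s3, rejected
w3: s2 → s1 → s4 → s4 → s0 → s3 → s2 → s1 → s4 → s4 → s4 → s4 → s0 → s1 → s3 → s3  → end s3, rejected
w4: s2 → s1 → s4 → s0 → s1 → s3 → s3 → s3  → end s3, rejected

1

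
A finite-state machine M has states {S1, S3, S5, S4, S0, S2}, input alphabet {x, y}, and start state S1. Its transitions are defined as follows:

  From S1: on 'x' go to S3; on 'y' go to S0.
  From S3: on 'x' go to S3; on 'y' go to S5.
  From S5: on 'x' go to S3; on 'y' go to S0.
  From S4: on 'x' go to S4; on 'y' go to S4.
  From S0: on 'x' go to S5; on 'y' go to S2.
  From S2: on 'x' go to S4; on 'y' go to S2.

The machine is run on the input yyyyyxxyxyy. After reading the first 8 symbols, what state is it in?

start at S1
read 'y': S1 → S0
read 'y': S0 → S2
read 'y': S2 → S2
read 'y': S2 → S2
read 'y': S2 → S2
read 'x': S2 → S4
read 'x': S4 → S4
read 'y': S4 → S4
After 8 symbols: S4.

S4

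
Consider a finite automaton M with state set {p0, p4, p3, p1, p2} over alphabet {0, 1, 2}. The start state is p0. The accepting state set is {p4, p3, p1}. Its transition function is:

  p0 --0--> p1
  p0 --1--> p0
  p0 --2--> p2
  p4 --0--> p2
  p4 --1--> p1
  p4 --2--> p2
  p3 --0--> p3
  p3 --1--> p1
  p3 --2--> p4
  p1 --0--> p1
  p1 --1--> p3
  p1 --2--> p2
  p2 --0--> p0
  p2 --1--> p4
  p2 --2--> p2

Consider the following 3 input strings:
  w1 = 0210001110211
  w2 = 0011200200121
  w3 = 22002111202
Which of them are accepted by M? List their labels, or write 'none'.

w1: p0 → p1 → p2 → p4 → p2 → p0 → p1 → p3 → p1 → p3 → p3 → p4 → p1 → p3  → end p3, accepted
w2: p0 → p1 → p1 → p3 → p1 → p2 → p0 → p1 → p2 → p0 → p1 → p3 → p4 → p1  → end p1, accepted
w3: p0 → p2 → p2 → p0 → p1 → p2 → p4 → p1 → p3 → p4 → p2 → p2  → end p2, rejected

w1, w2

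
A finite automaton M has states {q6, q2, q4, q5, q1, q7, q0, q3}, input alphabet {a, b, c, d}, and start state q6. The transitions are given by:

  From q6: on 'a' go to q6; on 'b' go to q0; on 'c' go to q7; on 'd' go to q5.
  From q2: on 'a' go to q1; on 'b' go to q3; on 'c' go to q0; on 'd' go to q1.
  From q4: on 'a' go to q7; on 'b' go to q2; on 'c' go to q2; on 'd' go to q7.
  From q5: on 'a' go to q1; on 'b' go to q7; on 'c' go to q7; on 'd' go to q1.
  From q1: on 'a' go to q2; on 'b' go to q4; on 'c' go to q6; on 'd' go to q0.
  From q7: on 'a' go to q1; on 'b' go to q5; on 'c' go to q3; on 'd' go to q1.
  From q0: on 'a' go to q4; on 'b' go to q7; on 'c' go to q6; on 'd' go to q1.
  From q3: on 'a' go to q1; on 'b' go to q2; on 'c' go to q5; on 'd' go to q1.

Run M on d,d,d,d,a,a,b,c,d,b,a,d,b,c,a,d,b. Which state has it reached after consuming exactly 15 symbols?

start at q6
read 'd': q6 → q5
read 'd': q5 → q1
read 'd': q1 → q0
read 'd': q0 → q1
read 'a': q1 → q2
read 'a': q2 → q1
read 'b': q1 → q4
read 'c': q4 → q2
read 'd': q2 → q1
read 'b': q1 → q4
read 'a': q4 → q7
read 'd': q7 → q1
read 'b': q1 → q4
read 'c': q4 → q2
read 'a': q2 → q1
After 15 symbols: q1.

q1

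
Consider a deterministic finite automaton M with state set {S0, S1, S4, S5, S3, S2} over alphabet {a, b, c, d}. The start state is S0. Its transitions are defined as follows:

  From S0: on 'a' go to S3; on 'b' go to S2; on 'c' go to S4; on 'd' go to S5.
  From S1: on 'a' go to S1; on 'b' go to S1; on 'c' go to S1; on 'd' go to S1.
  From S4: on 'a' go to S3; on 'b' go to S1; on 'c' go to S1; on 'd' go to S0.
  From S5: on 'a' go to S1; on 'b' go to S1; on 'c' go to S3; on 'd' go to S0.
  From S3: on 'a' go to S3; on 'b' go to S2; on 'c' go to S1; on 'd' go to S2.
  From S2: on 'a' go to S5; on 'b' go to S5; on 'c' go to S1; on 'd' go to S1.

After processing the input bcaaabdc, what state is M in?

S1

S0 → S2 → S1 → S1 → S1 → S1 → S1 → S1 → S1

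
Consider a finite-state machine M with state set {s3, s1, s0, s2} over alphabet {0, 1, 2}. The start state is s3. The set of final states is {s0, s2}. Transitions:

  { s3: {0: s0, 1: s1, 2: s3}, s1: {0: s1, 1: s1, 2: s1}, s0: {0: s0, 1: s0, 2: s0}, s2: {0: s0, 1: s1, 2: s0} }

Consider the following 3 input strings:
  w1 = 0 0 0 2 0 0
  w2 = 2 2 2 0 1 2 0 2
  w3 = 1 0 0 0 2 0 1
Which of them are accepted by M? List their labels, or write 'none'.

w1, w2

w1: s3 → s0 → s0 → s0 → s0 → s0 → s0  → end s0, accepted
w2: s3 → s3 → s3 → s3 → s0 → s0 → s0 → s0 → s0  → end s0, accepted
w3: s3 → s1 → s1 → s1 → s1 → s1 → s1 → s1  → end s1, rejected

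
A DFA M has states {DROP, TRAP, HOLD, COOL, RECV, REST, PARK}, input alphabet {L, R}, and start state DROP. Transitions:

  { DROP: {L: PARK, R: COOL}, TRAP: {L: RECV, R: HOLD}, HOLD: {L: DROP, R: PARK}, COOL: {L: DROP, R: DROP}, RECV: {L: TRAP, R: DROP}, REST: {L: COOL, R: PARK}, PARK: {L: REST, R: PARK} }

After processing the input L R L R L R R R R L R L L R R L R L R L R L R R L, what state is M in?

PARK

start at DROP
read 'L': DROP → PARK
read 'R': PARK → PARK
read 'L': PARK → REST
read 'R': REST → PARK
read 'L': PARK → REST
read 'R': REST → PARK
read 'R': PARK → PARK
read 'R': PARK → PARK
read 'R': PARK → PARK
read 'L': PARK → REST
read 'R': REST → PARK
read 'L': PARK → REST
read 'L': REST → COOL
read 'R': COOL → DROP
read 'R': DROP → COOL
read 'L': COOL → DROP
read 'R': DROP → COOL
read 'L': COOL → DROP
read 'R': DROP → COOL
read 'L': COOL → DROP
read 'R': DROP → COOL
read 'L': COOL → DROP
read 'R': DROP → COOL
read 'R': COOL → DROP
read 'L': DROP → PARK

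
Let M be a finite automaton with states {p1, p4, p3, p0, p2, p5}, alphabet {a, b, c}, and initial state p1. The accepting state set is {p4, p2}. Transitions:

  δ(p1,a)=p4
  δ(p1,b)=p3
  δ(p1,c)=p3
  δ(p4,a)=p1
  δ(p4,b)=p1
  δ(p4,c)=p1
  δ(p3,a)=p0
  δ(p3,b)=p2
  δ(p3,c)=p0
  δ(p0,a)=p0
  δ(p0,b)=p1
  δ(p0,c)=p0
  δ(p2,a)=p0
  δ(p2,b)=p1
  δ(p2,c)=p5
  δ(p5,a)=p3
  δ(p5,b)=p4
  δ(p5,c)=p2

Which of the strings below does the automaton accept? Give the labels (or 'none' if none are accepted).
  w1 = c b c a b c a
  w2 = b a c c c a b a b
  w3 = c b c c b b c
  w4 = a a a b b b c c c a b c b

w4

w1: Trace: p1 -c-> p3 -b-> p2 -c-> p5 -a-> p3 -b-> p2 -c-> p5 -a-> p3  → end p3, rejected
w2: Trace: p1 -b-> p3 -a-> p0 -c-> p0 -c-> p0 -c-> p0 -a-> p0 -b-> p1 -a-> p4 -b-> p1  → end p1, rejected
w3: Trace: p1 -c-> p3 -b-> p2 -c-> p5 -c-> p2 -b-> p1 -b-> p3 -c-> p0  → end p0, rejected
w4: Trace: p1 -a-> p4 -a-> p1 -a-> p4 -b-> p1 -b-> p3 -b-> p2 -c-> p5 -c-> p2 -c-> p5 -a-> p3 -b-> p2 -c-> p5 -b-> p4  → end p4, accepted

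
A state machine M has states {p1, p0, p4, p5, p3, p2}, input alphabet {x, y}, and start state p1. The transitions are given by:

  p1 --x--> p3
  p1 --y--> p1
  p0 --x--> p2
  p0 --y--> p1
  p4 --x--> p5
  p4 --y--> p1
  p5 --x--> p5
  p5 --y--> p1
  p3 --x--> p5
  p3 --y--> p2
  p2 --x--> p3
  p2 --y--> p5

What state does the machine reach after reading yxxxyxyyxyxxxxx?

p5

start at p1
read 'y': p1 → p1
read 'x': p1 → p3
read 'x': p3 → p5
read 'x': p5 → p5
read 'y': p5 → p1
read 'x': p1 → p3
read 'y': p3 → p2
read 'y': p2 → p5
read 'x': p5 → p5
read 'y': p5 → p1
read 'x': p1 → p3
read 'x': p3 → p5
read 'x': p5 → p5
read 'x': p5 → p5
read 'x': p5 → p5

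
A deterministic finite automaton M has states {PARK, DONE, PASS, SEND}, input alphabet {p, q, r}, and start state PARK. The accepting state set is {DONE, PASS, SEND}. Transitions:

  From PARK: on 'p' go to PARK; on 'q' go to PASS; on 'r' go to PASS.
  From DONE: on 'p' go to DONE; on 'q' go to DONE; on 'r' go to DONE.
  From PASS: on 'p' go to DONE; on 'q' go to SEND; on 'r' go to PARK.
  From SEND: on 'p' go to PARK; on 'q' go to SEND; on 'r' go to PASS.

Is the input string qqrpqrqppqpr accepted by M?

PARK → PASS → SEND → PASS → DONE → DONE → DONE → DONE → DONE → DONE → DONE → DONE → DONE
End state DONE is accepting.

Yes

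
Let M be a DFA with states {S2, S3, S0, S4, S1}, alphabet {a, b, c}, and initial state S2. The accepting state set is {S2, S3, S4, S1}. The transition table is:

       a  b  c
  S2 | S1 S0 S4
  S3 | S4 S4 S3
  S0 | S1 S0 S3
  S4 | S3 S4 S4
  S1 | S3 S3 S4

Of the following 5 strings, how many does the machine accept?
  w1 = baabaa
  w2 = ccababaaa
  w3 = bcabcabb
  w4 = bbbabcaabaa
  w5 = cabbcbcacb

w1:
  start at S2
  read 'b': S2 → S0
  read 'a': S0 → S1
  read 'a': S1 → S3
  read 'b': S3 → S4
  read 'a': S4 → S3
  read 'a': S3 → S4
  end S4, accepted
w2:
  start at S2
  read 'c': S2 → S4
  read 'c': S4 → S4
  read 'a': S4 → S3
  read 'b': S3 → S4
  read 'a': S4 → S3
  read 'b': S3 → S4
  read 'a': S4 → S3
  read 'a': S3 → S4
  read 'a': S4 → S3
  end S3, accepted
w3:
  start at S2
  read 'b': S2 → S0
  read 'c': S0 → S3
  read 'a': S3 → S4
  read 'b': S4 → S4
  read 'c': S4 → S4
  read 'a': S4 → S3
  read 'b': S3 → S4
  read 'b': S4 → S4
  end S4, accepted
w4:
  start at S2
  read 'b': S2 → S0
  read 'b': S0 → S0
  read 'b': S0 → S0
  read 'a': S0 → S1
  read 'b': S1 → S3
  read 'c': S3 → S3
  read 'a': S3 → S4
  read 'a': S4 → S3
  read 'b': S3 → S4
  read 'a': S4 → S3
  read 'a': S3 → S4
  end S4, accepted
w5:
  start at S2
  read 'c': S2 → S4
  read 'a': S4 → S3
  read 'b': S3 → S4
  read 'b': S4 → S4
  read 'c': S4 → S4
  read 'b': S4 → S4
  read 'c': S4 → S4
  read 'a': S4 → S3
  read 'c': S3 → S3
  read 'b': S3 → S4
  end S4, accepted

5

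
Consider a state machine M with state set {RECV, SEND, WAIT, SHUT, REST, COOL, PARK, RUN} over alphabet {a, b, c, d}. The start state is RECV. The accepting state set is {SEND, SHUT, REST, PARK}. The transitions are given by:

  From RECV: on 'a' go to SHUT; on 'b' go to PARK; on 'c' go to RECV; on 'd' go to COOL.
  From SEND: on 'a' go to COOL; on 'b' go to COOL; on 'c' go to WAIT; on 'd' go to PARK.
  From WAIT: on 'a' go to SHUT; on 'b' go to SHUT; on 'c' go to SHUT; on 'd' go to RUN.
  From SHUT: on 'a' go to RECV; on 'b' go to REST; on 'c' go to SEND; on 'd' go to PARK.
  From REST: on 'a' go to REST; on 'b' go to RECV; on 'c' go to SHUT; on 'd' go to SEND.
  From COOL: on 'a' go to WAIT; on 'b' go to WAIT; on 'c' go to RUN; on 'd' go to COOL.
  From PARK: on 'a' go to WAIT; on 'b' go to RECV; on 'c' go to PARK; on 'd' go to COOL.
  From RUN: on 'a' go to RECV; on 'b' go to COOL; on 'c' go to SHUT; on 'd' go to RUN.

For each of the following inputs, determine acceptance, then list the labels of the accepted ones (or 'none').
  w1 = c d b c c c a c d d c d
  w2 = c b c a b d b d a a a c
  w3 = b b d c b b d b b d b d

none

w1:
  start at RECV
  read 'c': RECV → RECV
  read 'd': RECV → COOL
  read 'b': COOL → WAIT
  read 'c': WAIT → SHUT
  read 'c': SHUT → SEND
  read 'c': SEND → WAIT
  read 'a': WAIT → SHUT
  read 'c': SHUT → SEND
  read 'd': SEND → PARK
  read 'd': PARK → COOL
  read 'c': COOL → RUN
  read 'd': RUN → RUN
  end RUN, rejected
w2:
  start at RECV
  read 'c': RECV → RECV
  read 'b': RECV → PARK
  read 'c': PARK → PARK
  read 'a': PARK → WAIT
  read 'b': WAIT → SHUT
  read 'd': SHUT → PARK
  read 'b': PARK → RECV
  read 'd': RECV → COOL
  read 'a': COOL → WAIT
  read 'a': WAIT → SHUT
  read 'a': SHUT → RECV
  read 'c': RECV → RECV
  end RECV, rejected
w3:
  start at RECV
  read 'b': RECV → PARK
  read 'b': PARK → RECV
  read 'd': RECV → COOL
  read 'c': COOL → RUN
  read 'b': RUN → COOL
  read 'b': COOL → WAIT
  read 'd': WAIT → RUN
  read 'b': RUN → COOL
  read 'b': COOL → WAIT
  read 'd': WAIT → RUN
  read 'b': RUN → COOL
  read 'd': COOL → COOL
  end COOL, rejected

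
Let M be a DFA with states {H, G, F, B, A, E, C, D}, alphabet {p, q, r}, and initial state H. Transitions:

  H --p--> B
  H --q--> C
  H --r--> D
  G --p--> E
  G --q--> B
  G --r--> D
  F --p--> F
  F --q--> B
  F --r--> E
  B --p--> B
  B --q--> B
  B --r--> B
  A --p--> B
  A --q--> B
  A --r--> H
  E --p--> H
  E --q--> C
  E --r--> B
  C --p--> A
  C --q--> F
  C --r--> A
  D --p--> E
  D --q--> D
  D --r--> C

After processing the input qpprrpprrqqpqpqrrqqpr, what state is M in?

start at H
read 'q': H → C
read 'p': C → A
read 'p': A → B
read 'r': B → B
read 'r': B → B
read 'p': B → B
read 'p': B → B
read 'r': B → B
read 'r': B → B
read 'q': B → B
read 'q': B → B
read 'p': B → B
read 'q': B → B
read 'p': B → B
read 'q': B → B
read 'r': B → B
read 'r': B → B
read 'q': B → B
read 'q': B → B
read 'p': B → B
read 'r': B → B

B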